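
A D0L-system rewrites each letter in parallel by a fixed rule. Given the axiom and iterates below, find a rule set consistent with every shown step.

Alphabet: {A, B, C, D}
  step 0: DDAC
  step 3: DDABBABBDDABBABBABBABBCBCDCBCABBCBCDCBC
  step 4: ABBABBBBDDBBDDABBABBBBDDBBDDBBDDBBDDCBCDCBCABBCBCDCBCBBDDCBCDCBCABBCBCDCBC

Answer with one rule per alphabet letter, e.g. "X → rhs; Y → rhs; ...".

  step 3 ⇒ step 4: DDABBABBDDABBABBABBABBCBCDCBCABBCBCDCBC ⇒ ABB·ABB·BB·D·D·BB·D·D·ABB·ABB·BB·D·D·BB·D·D·BB·D·D·BB·D·D·CBC·D·CBC·ABB·CBC·D·CBC·BB·D·D·CBC·D·CBC·ABB·CBC·D·CBC
    A ↦ BB
    B ↦ D
    C ↦ CBC
    D ↦ ABB

A->BB, B->D, C->CBC, D->ABB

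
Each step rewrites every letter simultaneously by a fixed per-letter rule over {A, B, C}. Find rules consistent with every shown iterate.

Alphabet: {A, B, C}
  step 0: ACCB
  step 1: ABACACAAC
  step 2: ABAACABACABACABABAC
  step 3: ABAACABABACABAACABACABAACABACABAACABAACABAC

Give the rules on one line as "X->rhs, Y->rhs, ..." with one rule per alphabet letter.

A->AB, B->AAC, C->AC

  step 2 ⇒ step 3: ABAACABACABACABABAC ⇒ AB·AAC·AB·AB·AC·AB·AAC·AB·AC·AB·AAC·AB·AC·AB·AAC·AB·AAC·AB·AC
    A ↦ AB
    B ↦ AAC
    C ↦ AC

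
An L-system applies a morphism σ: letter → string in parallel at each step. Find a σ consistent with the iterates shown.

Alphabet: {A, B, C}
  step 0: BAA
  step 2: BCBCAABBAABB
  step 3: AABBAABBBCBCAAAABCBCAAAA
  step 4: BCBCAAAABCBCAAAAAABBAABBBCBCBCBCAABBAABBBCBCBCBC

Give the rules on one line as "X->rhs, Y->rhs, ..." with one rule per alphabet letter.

A->BC, B->AA, C->BB

  step 3 ⇒ step 4: AABBAABBBCBCAAAABCBCAAAA ⇒ BC·BC·AA·AA·BC·BC·AA·AA·AA·BB·AA·BB·BC·BC·BC·BC·AA·BB·AA·BB·BC·BC·BC·BC
    A ↦ BC
    B ↦ AA
    C ↦ BB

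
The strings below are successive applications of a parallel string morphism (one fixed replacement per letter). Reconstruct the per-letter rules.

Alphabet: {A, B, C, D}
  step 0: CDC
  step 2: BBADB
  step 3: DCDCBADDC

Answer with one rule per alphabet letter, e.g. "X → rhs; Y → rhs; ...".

A->B, B->DC, C->A, D->AD

  step 2 ⇒ step 3: BBADB ⇒ DC·DC·B·AD·DC
    A ↦ B
    B ↦ DC
    D ↦ AD
    C ↦ A  (constrained at step 0)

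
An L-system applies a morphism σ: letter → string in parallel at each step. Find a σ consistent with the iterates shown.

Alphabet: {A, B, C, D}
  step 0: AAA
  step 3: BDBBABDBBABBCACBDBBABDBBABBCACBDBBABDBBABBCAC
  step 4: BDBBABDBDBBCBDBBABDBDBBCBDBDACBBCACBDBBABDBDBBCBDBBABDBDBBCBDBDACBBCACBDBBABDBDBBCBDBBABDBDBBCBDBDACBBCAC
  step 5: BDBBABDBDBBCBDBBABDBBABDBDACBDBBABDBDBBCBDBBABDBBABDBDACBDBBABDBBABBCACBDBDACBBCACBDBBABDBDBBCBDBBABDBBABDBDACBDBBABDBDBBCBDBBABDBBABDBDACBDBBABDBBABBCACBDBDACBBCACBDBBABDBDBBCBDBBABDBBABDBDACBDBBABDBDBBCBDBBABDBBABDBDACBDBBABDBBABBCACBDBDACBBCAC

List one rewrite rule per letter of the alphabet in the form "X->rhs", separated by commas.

A->BBC, B->BD, C->AC, D->BBA

  step 4 ⇒ step 5: BDBBABDBDBBCBDBBABDBDBBCBDBDACBBCACBDBBABDBDBBCBDBBABDBDBBCBDBDACBBCACBDBBABDBDBBCBDBBABDBDBBCBDBDACBBCAC ⇒ BD·BBA·BD·BD·BBC·BD·BBA·BD·BBA·BD·BD·AC·BD·BBA·BD·BD·BBC·BD·BBA·BD·BBA·BD·BD·AC·BD·BBA·BD·BBA·BBC·AC·BD·BD·AC·BBC·AC·BD·BBA·BD·BD·BBC·BD·BBA·BD·BBA·BD·BD·AC·BD·BBA·BD·BD·BBC·BD·BBA·BD·BBA·BD·BD·AC·BD·BBA·BD·BBA·BBC·AC·BD·BD·AC·BBC·AC·BD·BBA·BD·BD·BBC·BD·BBA·BD·BBA·BD·BD·AC·BD·BBA·BD·BD·BBC·BD·BBA·BD·BBA·BD·BD·AC·BD·BBA·BD·BBA·BBC·AC·BD·BD·AC·BBC·AC
    A ↦ BBC
    B ↦ BD
    C ↦ AC
    D ↦ BBA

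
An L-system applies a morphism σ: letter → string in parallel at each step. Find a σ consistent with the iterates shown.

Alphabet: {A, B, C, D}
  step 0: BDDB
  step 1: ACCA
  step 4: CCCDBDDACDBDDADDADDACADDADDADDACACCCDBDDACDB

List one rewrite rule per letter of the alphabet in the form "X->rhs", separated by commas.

A->CDB, B->A, C->DDA, D->C

  step 0 ⇒ step 1: BDDB ⇒ A·C·C·A
    B ↦ A
    D ↦ C
    A ↦ CDB  (constrained at step 1)
    C ↦ DDA  (constrained at step 1)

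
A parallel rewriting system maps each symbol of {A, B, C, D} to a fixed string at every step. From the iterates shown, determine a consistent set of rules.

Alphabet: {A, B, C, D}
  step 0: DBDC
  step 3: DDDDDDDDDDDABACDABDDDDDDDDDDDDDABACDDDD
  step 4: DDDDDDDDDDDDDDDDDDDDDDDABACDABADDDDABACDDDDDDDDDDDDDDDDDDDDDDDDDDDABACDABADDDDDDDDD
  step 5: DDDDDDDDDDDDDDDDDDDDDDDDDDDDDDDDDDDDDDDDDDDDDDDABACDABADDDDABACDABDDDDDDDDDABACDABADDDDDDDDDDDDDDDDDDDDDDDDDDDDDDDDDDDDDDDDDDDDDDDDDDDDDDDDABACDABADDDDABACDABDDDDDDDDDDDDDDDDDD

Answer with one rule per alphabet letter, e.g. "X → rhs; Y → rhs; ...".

  step 4 ⇒ step 5: DDDDDDDDDDDDDDDDDDDDDDDABACDABADDDDABACDDDDDDDDDDDDDDDDDDDDDDDDDDDABACDABADDDDDDDDD ⇒ DD·DD·DD·DD·DD·DD·DD·DD·DD·DD·DD·DD·DD·DD·DD·DD·DD·DD·DD·DD·DD·DD·DD·DAB·AC·DAB·AD·DD·DAB·AC·DAB·DD·DD·DD·DD·DAB·AC·DAB·AD·DD·DD·DD·DD·DD·DD·DD·DD·DD·DD·DD·DD·DD·DD·DD·DD·DD·DD·DD·DD·DD·DD·DD·DD·DD·DD·DD·DAB·AC·DAB·AD·DD·DAB·AC·DAB·DD·DD·DD·DD·DD·DD·DD·DD·DD
    A ↦ DAB
    B ↦ AC
    C ↦ AD
    D ↦ DD

A->DAB, B->AC, C->AD, D->DD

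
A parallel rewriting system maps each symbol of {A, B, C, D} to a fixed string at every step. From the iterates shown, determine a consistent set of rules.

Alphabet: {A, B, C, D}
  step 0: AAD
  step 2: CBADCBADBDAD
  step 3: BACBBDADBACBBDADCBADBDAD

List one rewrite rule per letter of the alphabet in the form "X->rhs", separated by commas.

A->BD, B->CB, C->BA, D->AD

  step 2 ⇒ step 3: CBADCBADBDAD ⇒ BA·CB·BD·AD·BA·CB·BD·AD·CB·AD·BD·AD
    A ↦ BD
    B ↦ CB
    C ↦ BA
    D ↦ AD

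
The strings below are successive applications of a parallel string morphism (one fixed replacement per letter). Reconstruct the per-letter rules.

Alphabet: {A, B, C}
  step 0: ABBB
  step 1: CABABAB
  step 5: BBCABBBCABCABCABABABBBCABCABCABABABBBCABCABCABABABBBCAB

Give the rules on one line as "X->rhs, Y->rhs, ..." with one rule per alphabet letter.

A->C, B->AB, C->BB

  step 0 ⇒ step 1: ABBB ⇒ C·AB·AB·AB
    A ↦ C
    B ↦ AB
    C ↦ BB  (constrained at step 1)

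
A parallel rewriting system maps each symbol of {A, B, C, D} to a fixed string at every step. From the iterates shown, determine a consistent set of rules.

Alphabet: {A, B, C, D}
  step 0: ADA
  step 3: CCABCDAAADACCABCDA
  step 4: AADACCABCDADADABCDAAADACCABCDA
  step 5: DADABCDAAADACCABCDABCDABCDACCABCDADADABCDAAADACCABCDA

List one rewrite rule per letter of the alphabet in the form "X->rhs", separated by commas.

  step 4 ⇒ step 5: AADACCABCDADADABCDAAADACCABCDA ⇒ DA·DA·BC·DA·A·A·DA·CC·A·BC·DA·BC·DA·BC·DA·CC·A·BC·DA·DA·DA·BC·DA·A·A·DA·CC·A·BC·DA
    A ↦ DA
    B ↦ CC
    C ↦ A
    D ↦ BC

A->DA, B->CC, C->A, D->BC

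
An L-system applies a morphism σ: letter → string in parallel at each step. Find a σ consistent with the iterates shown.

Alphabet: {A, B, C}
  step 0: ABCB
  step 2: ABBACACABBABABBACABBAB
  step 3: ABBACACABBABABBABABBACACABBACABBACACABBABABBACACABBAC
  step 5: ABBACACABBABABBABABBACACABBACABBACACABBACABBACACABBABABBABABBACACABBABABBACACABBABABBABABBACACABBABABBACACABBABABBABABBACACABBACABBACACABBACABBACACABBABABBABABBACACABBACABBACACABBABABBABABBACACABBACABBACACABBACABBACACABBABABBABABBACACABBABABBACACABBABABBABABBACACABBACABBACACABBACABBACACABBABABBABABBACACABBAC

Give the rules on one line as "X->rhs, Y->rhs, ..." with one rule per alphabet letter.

A->ABB, B->AC, C->AB

  step 2 ⇒ step 3: ABBACACABBABABBACABBAB ⇒ ABB·AC·AC·ABB·AB·ABB·AB·ABB·AC·AC·ABB·AC·ABB·AC·AC·ABB·AB·ABB·AC·AC·ABB·AC
    A ↦ ABB
    B ↦ AC
    C ↦ AB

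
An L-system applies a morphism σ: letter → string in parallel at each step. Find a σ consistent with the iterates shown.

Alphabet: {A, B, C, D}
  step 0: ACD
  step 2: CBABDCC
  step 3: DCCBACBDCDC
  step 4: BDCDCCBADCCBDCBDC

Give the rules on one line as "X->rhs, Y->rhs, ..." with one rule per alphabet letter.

  step 3 ⇒ step 4: DCCBACBDCDC ⇒ B·DC·DC·C·BA·DC·C·B·DC·B·DC
    A ↦ BA
    B ↦ C
    C ↦ DC
    D ↦ B

A->BA, B->C, C->DC, D->B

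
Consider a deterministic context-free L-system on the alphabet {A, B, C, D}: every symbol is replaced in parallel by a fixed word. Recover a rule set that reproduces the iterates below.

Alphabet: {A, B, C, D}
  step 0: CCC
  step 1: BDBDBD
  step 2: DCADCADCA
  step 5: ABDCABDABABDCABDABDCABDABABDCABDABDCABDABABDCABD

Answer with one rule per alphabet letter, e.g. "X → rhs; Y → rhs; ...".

A->AB, B->DC, C->BD, D->A

  step 1 ⇒ step 2: BDBDBD ⇒ DC·A·DC·A·DC·A
    B ↦ DC
    D ↦ A
    A ↦ AB  (constrained at step 2)
  step 0 ⇒ step 1: CCC ⇒ BD·BD·BD
    C ↦ BD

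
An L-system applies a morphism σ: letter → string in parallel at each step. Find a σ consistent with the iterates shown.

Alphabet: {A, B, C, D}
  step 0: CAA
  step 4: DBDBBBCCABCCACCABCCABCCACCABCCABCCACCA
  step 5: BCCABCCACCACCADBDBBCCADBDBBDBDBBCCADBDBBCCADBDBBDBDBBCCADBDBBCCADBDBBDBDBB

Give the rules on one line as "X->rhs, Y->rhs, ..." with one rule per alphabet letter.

A->B, B->CCA, C->DB, D->B

  step 4 ⇒ step 5: DBDBBBCCABCCACCABCCABCCACCABCCABCCACCA ⇒ B·CCA·B·CCA·CCA·CCA·DB·DB·B·CCA·DB·DB·B·DB·DB·B·CCA·DB·DB·B·CCA·DB·DB·B·DB·DB·B·CCA·DB·DB·B·CCA·DB·DB·B·DB·DB·B
    A ↦ B
    B ↦ CCA
    C ↦ DB
    D ↦ B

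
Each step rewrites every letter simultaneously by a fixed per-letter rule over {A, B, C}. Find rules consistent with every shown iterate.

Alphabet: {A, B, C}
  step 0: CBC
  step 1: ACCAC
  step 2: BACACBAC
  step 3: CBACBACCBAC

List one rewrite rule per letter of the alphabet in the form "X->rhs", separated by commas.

  step 2 ⇒ step 3: BACACBAC ⇒ C·B·AC·B·AC·C·B·AC
    A ↦ B
    B ↦ C
    C ↦ AC

A->B, B->C, C->AC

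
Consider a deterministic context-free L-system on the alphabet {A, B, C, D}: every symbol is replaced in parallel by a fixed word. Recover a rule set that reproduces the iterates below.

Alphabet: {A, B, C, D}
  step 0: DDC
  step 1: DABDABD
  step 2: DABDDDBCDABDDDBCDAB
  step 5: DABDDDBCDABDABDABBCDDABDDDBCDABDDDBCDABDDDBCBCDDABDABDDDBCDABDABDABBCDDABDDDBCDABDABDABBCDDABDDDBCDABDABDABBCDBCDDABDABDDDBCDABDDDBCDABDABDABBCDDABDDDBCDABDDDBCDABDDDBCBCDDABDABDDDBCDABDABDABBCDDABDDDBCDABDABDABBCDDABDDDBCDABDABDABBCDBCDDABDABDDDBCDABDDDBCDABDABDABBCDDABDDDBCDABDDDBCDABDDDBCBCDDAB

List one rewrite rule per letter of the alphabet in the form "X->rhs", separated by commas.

A->DDD, B->BC, C->D, D->DAB

  step 1 ⇒ step 2: DABDABD ⇒ DAB·DDD·BC·DAB·DDD·BC·DAB
    A ↦ DDD
    B ↦ BC
    D ↦ DAB
  step 0 ⇒ step 1: DDC ⇒ DAB·DAB·D
    C ↦ D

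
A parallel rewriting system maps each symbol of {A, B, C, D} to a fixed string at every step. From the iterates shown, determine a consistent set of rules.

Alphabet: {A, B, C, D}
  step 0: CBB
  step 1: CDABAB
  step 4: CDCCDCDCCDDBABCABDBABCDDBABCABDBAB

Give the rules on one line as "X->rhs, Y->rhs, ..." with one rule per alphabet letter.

A->DB, B->AB, C->CD, D->C

  step 0 ⇒ step 1: CBB ⇒ CD·AB·AB
    B ↦ AB
    C ↦ CD
    A ↦ DB  (constrained at step 1)
    D ↦ C  (constrained at step 1)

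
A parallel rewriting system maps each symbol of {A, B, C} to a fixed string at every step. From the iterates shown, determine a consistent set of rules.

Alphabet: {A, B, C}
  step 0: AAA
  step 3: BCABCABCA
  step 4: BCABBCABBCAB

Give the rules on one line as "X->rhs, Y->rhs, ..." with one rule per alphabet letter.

  step 3 ⇒ step 4: BCABCABCA ⇒ BC·A·B·BC·A·B·BC·A·B
    A ↦ B
    B ↦ BC
    C ↦ A

A->B, B->BC, C->A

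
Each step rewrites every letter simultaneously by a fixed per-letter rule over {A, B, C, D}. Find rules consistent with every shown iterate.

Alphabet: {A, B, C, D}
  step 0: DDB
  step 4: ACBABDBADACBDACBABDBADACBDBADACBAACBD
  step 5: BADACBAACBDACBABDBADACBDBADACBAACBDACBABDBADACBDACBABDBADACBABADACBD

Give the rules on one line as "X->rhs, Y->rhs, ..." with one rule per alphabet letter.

  step 4 ⇒ step 5: ACBABDBADACBDACBABDBADACBDBADACBAACBD ⇒ BA·D·AC·BA·AC·BD·AC·BA·BD·BA·D·AC·BD·BA·D·AC·BA·AC·BD·AC·BA·BD·BA·D·AC·BD·AC·BA·BD·BA·D·AC·BA·BA·D·AC·BD
    A ↦ BA
    B ↦ AC
    C ↦ D
    D ↦ BD

A->BA, B->AC, C->D, D->BD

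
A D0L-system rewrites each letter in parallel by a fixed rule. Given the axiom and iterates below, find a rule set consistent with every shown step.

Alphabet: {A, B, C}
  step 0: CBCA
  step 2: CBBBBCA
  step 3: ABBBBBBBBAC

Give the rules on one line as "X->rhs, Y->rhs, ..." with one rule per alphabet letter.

A->C, B->BB, C->A

  step 2 ⇒ step 3: CBBBBCA ⇒ A·BB·BB·BB·BB·A·C
    A ↦ C
    B ↦ BB
    C ↦ A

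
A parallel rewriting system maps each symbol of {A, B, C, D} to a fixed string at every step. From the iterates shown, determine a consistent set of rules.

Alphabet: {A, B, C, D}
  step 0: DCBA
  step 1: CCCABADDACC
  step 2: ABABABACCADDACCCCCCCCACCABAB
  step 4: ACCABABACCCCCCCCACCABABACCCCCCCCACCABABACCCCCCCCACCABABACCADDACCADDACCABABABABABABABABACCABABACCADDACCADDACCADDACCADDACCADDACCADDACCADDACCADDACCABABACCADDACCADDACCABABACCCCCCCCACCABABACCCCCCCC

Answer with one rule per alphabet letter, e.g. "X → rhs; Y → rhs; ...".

  step 1 ⇒ step 2: CCCABADDACC ⇒ AB·AB·AB·ACC·ADD·ACC·CCC·CCC·ACC·AB·AB
    A ↦ ACC
    B ↦ ADD
    C ↦ AB
    D ↦ CCC

A->ACC, B->ADD, C->AB, D->CCC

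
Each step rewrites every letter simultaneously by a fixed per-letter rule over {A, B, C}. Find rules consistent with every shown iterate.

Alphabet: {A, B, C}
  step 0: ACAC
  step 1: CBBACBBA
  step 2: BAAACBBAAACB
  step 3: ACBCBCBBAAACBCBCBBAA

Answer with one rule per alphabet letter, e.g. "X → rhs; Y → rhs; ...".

  step 2 ⇒ step 3: BAAACBBAAACB ⇒ A·CB·CB·CB·BA·A·A·CB·CB·CB·BA·A
    A ↦ CB
    B ↦ A
    C ↦ BA

A->CB, B->A, C->BA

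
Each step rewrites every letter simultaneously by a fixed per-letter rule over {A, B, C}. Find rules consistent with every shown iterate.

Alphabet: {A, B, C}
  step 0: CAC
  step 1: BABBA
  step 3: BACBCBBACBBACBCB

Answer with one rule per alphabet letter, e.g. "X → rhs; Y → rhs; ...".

A->B, B->CB, C->BA

  step 0 ⇒ step 1: CAC ⇒ BA·B·BA
    A ↦ B
    C ↦ BA
    B ↦ CB  (constrained at step 1)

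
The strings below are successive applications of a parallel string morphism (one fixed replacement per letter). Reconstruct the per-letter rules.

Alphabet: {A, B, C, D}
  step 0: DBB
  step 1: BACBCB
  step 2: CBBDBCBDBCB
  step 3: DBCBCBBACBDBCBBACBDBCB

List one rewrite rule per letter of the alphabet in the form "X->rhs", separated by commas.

A->B, B->CB, C->DB, D->BA

  step 2 ⇒ step 3: CBBDBCBDBCB ⇒ DB·CB·CB·BA·CB·DB·CB·BA·CB·DB·CB
    B ↦ CB
    C ↦ DB
    D ↦ BA
  step 1 ⇒ step 2: BACBCB ⇒ CB·B·DB·CB·DB·CB
    A ↦ B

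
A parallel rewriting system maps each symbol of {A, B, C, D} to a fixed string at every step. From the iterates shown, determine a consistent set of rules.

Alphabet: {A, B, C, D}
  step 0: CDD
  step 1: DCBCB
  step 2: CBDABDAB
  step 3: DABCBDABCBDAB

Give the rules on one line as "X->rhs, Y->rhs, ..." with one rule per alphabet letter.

A->D, B->AB, C->D, D->CB

  step 2 ⇒ step 3: CBDABDAB ⇒ D·AB·CB·D·AB·CB·D·AB
    A ↦ D
    B ↦ AB
    C ↦ D
    D ↦ CB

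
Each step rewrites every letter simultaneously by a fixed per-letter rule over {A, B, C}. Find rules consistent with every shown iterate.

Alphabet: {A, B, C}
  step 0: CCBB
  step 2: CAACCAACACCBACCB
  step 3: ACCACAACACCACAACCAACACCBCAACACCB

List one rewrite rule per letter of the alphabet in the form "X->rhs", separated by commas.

A->CA, B->CB, C->AC

  step 2 ⇒ step 3: CAACCAACACCBACCB ⇒ AC·CA·CA·AC·AC·CA·CA·AC·CA·AC·AC·CB·CA·AC·AC·CB
    A ↦ CA
    B ↦ CB
    C ↦ AC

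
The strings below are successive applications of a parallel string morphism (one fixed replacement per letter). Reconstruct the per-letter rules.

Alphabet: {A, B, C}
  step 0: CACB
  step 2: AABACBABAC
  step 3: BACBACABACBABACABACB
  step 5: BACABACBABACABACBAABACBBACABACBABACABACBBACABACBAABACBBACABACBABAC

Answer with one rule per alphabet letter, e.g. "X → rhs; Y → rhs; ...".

A->BAC, B->A, C->B

  step 2 ⇒ step 3: AABACBABAC ⇒ BAC·BAC·A·BAC·B·A·BAC·A·BAC·B
    A ↦ BAC
    B ↦ A
    C ↦ B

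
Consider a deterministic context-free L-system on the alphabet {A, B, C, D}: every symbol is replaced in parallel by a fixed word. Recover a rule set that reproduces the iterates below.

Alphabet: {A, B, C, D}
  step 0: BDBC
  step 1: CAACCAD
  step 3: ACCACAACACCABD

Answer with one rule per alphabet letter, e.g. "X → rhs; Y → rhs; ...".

  step 0 ⇒ step 1: BDBC ⇒ CA·AC·CA·D
    B ↦ CA
    C ↦ D
    D ↦ AC
    A ↦ B  (constrained at step 1)

A->B, B->CA, C->D, D->AC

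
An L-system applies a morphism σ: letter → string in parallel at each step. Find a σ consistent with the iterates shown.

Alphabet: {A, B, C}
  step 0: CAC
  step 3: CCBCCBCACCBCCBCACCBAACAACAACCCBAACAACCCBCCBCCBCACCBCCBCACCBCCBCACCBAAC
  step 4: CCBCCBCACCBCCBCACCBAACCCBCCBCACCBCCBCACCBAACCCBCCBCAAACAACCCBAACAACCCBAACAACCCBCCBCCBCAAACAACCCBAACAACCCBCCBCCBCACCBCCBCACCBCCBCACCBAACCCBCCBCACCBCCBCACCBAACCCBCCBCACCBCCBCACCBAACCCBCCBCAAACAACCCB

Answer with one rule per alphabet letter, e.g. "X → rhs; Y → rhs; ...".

A->AAC, B->CA, C->CCB

  step 3 ⇒ step 4: CCBCCBCACCBCCBCACCBAACAACAACCCBAACAACCCBCCBCCBCACCBCCBCACCBCCBCACCBAAC ⇒ CCB·CCB·CA·CCB·CCB·CA·CCB·AAC·CCB·CCB·CA·CCB·CCB·CA·CCB·AAC·CCB·CCB·CA·AAC·AAC·CCB·AAC·AAC·CCB·AAC·AAC·CCB·CCB·CCB·CA·AAC·AAC·CCB·AAC·AAC·CCB·CCB·CCB·CA·CCB·CCB·CA·CCB·CCB·CA·CCB·AAC·CCB·CCB·CA·CCB·CCB·CA·CCB·AAC·CCB·CCB·CA·CCB·CCB·CA·CCB·AAC·CCB·CCB·CA·AAC·AAC·CCB
    A ↦ AAC
    B ↦ CA
    C ↦ CCB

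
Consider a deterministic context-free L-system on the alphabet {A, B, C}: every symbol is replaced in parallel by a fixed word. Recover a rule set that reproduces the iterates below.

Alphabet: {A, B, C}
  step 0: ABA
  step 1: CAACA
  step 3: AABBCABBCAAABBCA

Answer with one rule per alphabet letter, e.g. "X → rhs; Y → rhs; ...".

A->CA, B->A, C->BB

  step 0 ⇒ step 1: ABA ⇒ CA·A·CA
    A ↦ CA
    B ↦ A
    C ↦ BB  (constrained at step 1)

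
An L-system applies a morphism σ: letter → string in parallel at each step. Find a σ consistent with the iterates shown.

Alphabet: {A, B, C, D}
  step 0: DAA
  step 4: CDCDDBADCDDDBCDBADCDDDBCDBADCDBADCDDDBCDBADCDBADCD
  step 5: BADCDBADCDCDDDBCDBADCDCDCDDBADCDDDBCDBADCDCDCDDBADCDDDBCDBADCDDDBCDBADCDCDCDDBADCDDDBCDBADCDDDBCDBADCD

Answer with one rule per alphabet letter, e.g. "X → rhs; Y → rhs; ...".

A->DB, B->D, C->BAD, D->CD

  step 4 ⇒ step 5: CDCDDBADCDDDBCDBADCDDDBCDBADCDBADCDDDBCDBADCDBADCD ⇒ BAD·CD·BAD·CD·CD·D·DB·CD·BAD·CD·CD·CD·D·BAD·CD·D·DB·CD·BAD·CD·CD·CD·D·BAD·CD·D·DB·CD·BAD·CD·D·DB·CD·BAD·CD·CD·CD·D·BAD·CD·D·DB·CD·BAD·CD·D·DB·CD·BAD·CD
    A ↦ DB
    B ↦ D
    C ↦ BAD
    D ↦ CD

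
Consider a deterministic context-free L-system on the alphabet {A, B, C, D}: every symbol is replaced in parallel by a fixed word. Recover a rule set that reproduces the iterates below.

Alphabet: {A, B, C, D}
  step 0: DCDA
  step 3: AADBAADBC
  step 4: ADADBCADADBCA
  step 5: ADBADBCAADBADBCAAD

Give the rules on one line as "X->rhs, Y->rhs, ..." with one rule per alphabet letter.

A->AD, B->C, C->A, D->B

  step 4 ⇒ step 5: ADADBCADADBCA ⇒ AD·B·AD·B·C·A·AD·B·AD·B·C·A·AD
    A ↦ AD
    B ↦ C
    C ↦ A
    D ↦ B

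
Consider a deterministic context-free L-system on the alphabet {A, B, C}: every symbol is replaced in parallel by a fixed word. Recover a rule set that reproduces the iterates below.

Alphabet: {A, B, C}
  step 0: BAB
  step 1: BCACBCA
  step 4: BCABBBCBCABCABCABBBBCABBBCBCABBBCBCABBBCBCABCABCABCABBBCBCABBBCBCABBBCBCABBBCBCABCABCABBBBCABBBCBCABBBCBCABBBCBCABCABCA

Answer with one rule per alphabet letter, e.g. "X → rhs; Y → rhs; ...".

  step 0 ⇒ step 1: BAB ⇒ BCA·C·BCA
    A ↦ C
    B ↦ BCA
    C ↦ BBB  (constrained at step 1)

A->C, B->BCA, C->BBB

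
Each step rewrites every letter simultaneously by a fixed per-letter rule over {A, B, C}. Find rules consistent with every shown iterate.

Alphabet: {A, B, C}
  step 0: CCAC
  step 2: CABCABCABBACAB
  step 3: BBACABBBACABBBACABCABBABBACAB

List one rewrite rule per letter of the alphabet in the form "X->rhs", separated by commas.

A->BA, B->CAB, C->B

  step 2 ⇒ step 3: CABCABCABBACAB ⇒ B·BA·CAB·B·BA·CAB·B·BA·CAB·CAB·BA·B·BA·CAB
    A ↦ BA
    B ↦ CAB
    C ↦ B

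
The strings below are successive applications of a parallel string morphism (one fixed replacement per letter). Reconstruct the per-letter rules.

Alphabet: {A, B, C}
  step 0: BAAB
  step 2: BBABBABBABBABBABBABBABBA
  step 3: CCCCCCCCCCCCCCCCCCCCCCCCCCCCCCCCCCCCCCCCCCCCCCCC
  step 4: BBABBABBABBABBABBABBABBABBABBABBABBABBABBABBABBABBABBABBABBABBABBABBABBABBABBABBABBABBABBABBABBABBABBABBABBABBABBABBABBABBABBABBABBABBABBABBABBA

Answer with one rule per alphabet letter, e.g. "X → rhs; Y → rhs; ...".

A->CC, B->CC, C->BBA

  step 3 ⇒ step 4: CCCCCCCCCCCCCCCCCCCCCCCCCCCCCCCCCCCCCCCCCCCCCCCC ⇒ BBA·BBA·BBA·BBA·BBA·BBA·BBA·BBA·BBA·BBA·BBA·BBA·BBA·BBA·BBA·BBA·BBA·BBA·BBA·BBA·BBA·BBA·BBA·BBA·BBA·BBA·BBA·BBA·BBA·BBA·BBA·BBA·BBA·BBA·BBA·BBA·BBA·BBA·BBA·BBA·BBA·BBA·BBA·BBA·BBA·BBA·BBA·BBA
    C ↦ BBA
  step 2 ⇒ step 3: BBABBABBABBABBABBABBABBA ⇒ CC·CC·CC·CC·CC·CC·CC·CC·CC·CC·CC·CC·CC·CC·CC·CC·CC·CC·CC·CC·CC·CC·CC·CC
    A ↦ CC
  step 2 ⇒ step 3: BBABBABBABBABBABBABBABBA ⇒ CC·CC·CC·CC·CC·CC·CC·CC·CC·CC·CC·CC·CC·CC·CC·CC·CC·CC·CC·CC·CC·CC·CC·CC
    B ↦ CC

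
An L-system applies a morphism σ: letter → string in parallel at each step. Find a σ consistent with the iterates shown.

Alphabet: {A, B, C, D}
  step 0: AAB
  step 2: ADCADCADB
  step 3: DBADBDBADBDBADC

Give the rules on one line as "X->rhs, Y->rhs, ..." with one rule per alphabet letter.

A->DB, B->DC, C->DB, D->A

  step 2 ⇒ step 3: ADCADCADB ⇒ DB·A·DB·DB·A·DB·DB·A·DC
    A ↦ DB
    B ↦ DC
    C ↦ DB
    D ↦ A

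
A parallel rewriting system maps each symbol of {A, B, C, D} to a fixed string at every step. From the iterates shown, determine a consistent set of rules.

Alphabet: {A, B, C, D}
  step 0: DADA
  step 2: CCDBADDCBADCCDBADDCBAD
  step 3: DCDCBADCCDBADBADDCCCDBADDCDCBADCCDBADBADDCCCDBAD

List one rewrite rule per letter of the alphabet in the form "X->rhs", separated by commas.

A->CD, B->C, C->DC, D->BAD

  step 2 ⇒ step 3: CCDBADDCBADCCDBADDCBAD ⇒ DC·DC·BAD·C·CD·BAD·BAD·DC·C·CD·BAD·DC·DC·BAD·C·CD·BAD·BAD·DC·C·CD·BAD
    A ↦ CD
    B ↦ C
    C ↦ DC
    D ↦ BAD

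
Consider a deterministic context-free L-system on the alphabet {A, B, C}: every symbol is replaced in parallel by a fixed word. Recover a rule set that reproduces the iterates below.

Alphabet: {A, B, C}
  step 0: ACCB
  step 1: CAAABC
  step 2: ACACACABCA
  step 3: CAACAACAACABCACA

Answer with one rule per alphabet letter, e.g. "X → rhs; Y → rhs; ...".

A->CA, B->BC, C->A

  step 2 ⇒ step 3: ACACACABCA ⇒ CA·A·CA·A·CA·A·CA·BC·A·CA
    A ↦ CA
    B ↦ BC
    C ↦ A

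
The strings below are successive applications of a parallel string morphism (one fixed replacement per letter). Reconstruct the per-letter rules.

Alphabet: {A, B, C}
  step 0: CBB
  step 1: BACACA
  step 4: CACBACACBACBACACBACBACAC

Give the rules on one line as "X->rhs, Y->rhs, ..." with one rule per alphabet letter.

  step 0 ⇒ step 1: CBB ⇒ BA·CA·CA
    B ↦ CA
    C ↦ BA
    A ↦ C  (constrained at step 1)

A->C, B->CA, C->BA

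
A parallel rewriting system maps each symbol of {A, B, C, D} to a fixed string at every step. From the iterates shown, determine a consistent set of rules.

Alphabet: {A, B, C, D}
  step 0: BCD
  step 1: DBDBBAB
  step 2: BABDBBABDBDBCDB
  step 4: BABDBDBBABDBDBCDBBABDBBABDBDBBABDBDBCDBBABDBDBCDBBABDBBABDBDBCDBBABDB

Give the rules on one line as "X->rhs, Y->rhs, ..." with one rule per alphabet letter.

A->C, B->DB, C->DB, D->BAB

  step 1 ⇒ step 2: DBDBBAB ⇒ BAB·DB·BAB·DB·DB·C·DB
    A ↦ C
    B ↦ DB
    D ↦ BAB
  step 0 ⇒ step 1: BCD ⇒ DB·DB·BAB
    C ↦ DB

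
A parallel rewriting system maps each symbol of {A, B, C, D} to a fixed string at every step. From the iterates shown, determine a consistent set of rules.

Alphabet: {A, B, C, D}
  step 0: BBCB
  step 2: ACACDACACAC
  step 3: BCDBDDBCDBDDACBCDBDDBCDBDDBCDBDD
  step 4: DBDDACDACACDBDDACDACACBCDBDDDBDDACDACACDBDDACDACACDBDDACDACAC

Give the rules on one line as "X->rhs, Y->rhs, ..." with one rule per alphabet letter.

  step 3 ⇒ step 4: BCDBDDBCDBDDACBCDBDDBCDBDDBCDBDD ⇒ D·BDD·AC·D·AC·AC·D·BDD·AC·D·AC·AC·BCD·BDD·D·BDD·AC·D·AC·AC·D·BDD·AC·D·AC·AC·D·BDD·AC·D·AC·AC
    A ↦ BCD
    B ↦ D
    C ↦ BDD
    D ↦ AC

A->BCD, B->D, C->BDD, D->AC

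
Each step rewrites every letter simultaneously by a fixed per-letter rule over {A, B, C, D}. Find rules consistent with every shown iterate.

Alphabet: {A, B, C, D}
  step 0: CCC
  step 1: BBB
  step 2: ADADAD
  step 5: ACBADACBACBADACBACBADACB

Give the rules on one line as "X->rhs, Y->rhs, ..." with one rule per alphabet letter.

A->AC, B->AD, C->B, D->A

  step 1 ⇒ step 2: BBB ⇒ AD·AD·AD
    B ↦ AD
    A ↦ AC  (constrained at step 2)
  step 0 ⇒ step 1: CCC ⇒ B·B·B
    C ↦ B
    D ↦ A  (constrained at step 2)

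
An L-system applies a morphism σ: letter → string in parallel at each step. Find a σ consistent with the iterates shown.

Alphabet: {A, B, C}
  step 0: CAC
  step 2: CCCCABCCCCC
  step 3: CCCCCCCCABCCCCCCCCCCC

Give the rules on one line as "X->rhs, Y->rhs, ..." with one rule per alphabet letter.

  step 2 ⇒ step 3: CCCCABCCCCC ⇒ CC·CC·CC·CC·AB·C·CC·CC·CC·CC·CC
    A ↦ AB
    B ↦ C
    C ↦ CC

A->AB, B->C, C->CC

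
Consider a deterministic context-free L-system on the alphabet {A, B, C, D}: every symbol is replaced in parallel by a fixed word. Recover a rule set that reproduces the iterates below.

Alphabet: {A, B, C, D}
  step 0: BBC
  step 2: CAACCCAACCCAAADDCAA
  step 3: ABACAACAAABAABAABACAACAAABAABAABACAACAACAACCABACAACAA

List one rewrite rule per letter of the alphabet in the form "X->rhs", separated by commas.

A->CAA, B->ADD, C->ABA, D->C

  step 2 ⇒ step 3: CAACCCAACCCAAADDCAA ⇒ ABA·CAA·CAA·ABA·ABA·ABA·CAA·CAA·ABA·ABA·ABA·CAA·CAA·CAA·C·C·ABA·CAA·CAA
    A ↦ CAA
    C ↦ ABA
    D ↦ C
    B ↦ ADD  (constrained at step 0)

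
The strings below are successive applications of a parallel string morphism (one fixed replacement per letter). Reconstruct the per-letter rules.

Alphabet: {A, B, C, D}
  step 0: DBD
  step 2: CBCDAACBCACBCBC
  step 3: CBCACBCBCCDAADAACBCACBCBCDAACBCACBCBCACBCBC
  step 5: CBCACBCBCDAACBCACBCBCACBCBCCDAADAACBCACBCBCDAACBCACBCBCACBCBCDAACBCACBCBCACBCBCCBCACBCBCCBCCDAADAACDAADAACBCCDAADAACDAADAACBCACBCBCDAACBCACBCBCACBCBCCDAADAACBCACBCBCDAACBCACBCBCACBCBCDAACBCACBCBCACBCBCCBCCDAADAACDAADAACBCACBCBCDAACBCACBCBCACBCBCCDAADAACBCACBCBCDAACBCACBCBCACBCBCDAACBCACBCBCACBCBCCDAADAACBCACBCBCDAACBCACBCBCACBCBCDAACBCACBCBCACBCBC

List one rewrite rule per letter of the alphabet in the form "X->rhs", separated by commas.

  step 2 ⇒ step 3: CBCDAACBCACBCBC ⇒ CBC·ACB·CBC·C·DAA·DAA·CBC·ACB·CBC·DAA·CBC·ACB·CBC·ACB·CBC
    A ↦ DAA
    B ↦ ACB
    C ↦ CBC
    D ↦ C

A->DAA, B->ACB, C->CBC, D->C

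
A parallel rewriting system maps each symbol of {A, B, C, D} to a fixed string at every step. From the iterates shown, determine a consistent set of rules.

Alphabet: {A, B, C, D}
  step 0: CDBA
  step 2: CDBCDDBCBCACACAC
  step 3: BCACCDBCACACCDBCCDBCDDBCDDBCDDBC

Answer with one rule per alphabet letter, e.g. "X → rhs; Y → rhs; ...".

A->DD, B->CD, C->BC, D->AC

  step 2 ⇒ step 3: CDBCDDBCBCACACAC ⇒ BC·AC·CD·BC·AC·AC·CD·BC·CD·BC·DD·BC·DD·BC·DD·BC
    A ↦ DD
    B ↦ CD
    C ↦ BC
    D ↦ AC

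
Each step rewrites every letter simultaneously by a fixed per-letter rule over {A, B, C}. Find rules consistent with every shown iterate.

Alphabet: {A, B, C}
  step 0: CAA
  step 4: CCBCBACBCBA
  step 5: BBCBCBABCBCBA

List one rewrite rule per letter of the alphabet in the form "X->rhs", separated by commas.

A->BA, B->C, C->B

  step 4 ⇒ step 5: CCBCBACBCBA ⇒ B·B·C·B·C·BA·B·C·B·C·BA
    A ↦ BA
    B ↦ C
    C ↦ B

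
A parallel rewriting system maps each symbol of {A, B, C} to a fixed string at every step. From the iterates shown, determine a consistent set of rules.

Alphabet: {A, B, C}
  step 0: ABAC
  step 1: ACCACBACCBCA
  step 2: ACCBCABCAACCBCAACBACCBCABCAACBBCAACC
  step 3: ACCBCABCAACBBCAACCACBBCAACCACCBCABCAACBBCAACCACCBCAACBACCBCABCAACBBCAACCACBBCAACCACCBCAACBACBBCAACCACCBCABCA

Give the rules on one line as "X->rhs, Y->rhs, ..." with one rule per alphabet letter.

A->ACC, B->ACB, C->BCA

  step 2 ⇒ step 3: ACCBCABCAACCBCAACBACCBCABCAACBBCAACC ⇒ ACC·BCA·BCA·ACB·BCA·ACC·ACB·BCA·ACC·ACC·BCA·BCA·ACB·BCA·ACC·ACC·BCA·ACB·ACC·BCA·BCA·ACB·BCA·ACC·ACB·BCA·ACC·ACC·BCA·ACB·ACB·BCA·ACC·ACC·BCA·BCA
    A ↦ ACC
    B ↦ ACB
    C ↦ BCA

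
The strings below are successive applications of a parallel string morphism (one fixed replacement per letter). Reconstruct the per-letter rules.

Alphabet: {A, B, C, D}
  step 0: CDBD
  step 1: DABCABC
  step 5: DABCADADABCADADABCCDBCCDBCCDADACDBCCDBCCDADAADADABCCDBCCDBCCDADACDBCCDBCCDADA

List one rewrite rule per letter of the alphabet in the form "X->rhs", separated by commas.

  step 0 ⇒ step 1: CDBD ⇒ DA·BC·A·BC
    B ↦ A
    C ↦ DA
    D ↦ BC
    A ↦ CD  (constrained at step 1)

A->CD, B->A, C->DA, D->BC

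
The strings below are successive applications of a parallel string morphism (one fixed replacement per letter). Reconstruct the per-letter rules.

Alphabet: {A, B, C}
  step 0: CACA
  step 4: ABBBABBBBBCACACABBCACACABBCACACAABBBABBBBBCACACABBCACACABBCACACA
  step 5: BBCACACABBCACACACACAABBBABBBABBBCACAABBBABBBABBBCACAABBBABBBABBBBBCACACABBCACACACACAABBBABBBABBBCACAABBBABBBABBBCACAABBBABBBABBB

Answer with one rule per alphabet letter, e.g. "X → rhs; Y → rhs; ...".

A->BB, B->CA, C->AB

  step 4 ⇒ step 5: ABBBABBBBBCACACABBCACACABBCACACAABBBABBBBBCACACABBCACACABBCACACA ⇒ BB·CA·CA·CA·BB·CA·CA·CA·CA·CA·AB·BB·AB·BB·AB·BB·CA·CA·AB·BB·AB·BB·AB·BB·CA·CA·AB·BB·AB·BB·AB·BB·BB·CA·CA·CA·BB·CA·CA·CA·CA·CA·AB·BB·AB·BB·AB·BB·CA·CA·AB·BB·AB·BB·AB·BB·CA·CA·AB·BB·AB·BB·AB·BB
    A ↦ BB
    B ↦ CA
    C ↦ AB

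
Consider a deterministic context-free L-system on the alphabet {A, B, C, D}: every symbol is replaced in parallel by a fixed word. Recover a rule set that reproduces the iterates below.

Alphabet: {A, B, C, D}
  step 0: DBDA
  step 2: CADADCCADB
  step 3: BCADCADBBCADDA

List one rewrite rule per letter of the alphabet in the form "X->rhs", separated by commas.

A->C, B->DA, C->B, D->AD

  step 2 ⇒ step 3: CADADCCADB ⇒ B·C·AD·C·AD·B·B·C·AD·DA
    A ↦ C
    B ↦ DA
    C ↦ B
    D ↦ AD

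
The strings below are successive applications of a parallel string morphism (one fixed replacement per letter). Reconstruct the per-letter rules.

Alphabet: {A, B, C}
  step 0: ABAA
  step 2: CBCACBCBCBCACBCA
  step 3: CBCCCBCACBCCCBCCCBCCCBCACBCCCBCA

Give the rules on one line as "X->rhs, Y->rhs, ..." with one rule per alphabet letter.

A->CA, B->CC, C->CB

  step 2 ⇒ step 3: CBCACBCBCBCACBCA ⇒ CB·CC·CB·CA·CB·CC·CB·CC·CB·CC·CB·CA·CB·CC·CB·CA
    A ↦ CA
    B ↦ CC
    C ↦ CB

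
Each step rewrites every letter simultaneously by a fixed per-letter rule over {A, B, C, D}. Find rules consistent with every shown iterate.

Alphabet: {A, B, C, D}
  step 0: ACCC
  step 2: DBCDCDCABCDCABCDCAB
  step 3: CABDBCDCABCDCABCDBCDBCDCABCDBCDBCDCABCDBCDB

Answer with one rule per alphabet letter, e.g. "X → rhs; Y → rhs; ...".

  step 2 ⇒ step 3: DBCDCDCABCDCABCDCAB ⇒ CAB·DB·CD·CAB·CD·CAB·CD·BC·DB·CD·CAB·CD·BC·DB·CD·CAB·CD·BC·DB
    A ↦ BC
    B ↦ DB
    C ↦ CD
    D ↦ CAB

A->BC, B->DB, C->CD, D->CAB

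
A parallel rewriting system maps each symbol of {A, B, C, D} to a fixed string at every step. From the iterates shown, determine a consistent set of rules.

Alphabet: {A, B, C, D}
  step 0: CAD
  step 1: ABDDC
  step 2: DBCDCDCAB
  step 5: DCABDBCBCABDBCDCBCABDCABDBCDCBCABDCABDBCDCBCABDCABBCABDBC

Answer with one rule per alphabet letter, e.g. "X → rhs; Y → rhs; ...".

  step 1 ⇒ step 2: ABDDC ⇒ D·BC·DC·DC·AB
    A ↦ D
    B ↦ BC
    C ↦ AB
    D ↦ DC

A->D, B->BC, C->AB, D->DC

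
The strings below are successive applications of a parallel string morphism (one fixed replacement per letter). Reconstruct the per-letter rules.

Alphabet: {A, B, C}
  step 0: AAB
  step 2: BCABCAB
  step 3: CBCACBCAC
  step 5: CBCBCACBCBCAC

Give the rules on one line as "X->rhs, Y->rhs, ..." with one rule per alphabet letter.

  step 2 ⇒ step 3: BCABCAB ⇒ C·B·CA·C·B·CA·C
    A ↦ CA
    B ↦ C
    C ↦ B

A->CA, B->C, C->B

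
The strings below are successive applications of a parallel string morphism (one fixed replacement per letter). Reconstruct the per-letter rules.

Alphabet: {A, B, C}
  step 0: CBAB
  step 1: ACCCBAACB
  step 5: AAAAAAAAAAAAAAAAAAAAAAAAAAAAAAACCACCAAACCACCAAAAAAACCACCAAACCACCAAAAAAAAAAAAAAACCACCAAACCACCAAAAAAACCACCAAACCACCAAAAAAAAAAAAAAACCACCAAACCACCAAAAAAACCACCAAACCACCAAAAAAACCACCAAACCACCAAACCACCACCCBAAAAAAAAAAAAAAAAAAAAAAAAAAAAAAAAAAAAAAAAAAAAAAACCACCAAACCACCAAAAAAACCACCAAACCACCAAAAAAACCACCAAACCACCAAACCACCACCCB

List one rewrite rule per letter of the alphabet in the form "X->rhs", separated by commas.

A->AA, B->CB, C->ACC

  step 0 ⇒ step 1: CBAB ⇒ ACC·CB·AA·CB
    A ↦ AA
    B ↦ CB
    C ↦ ACC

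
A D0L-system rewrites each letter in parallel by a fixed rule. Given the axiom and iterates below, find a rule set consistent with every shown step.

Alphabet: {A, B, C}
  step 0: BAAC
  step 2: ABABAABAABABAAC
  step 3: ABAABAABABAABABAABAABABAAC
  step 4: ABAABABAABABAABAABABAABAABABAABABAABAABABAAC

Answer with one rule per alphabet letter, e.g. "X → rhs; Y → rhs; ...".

  step 3 ⇒ step 4: ABAABAABABAABABAABAABABAAC ⇒ AB·A·AB·AB·A·AB·AB·A·AB·A·AB·AB·A·AB·A·AB·AB·A·AB·AB·A·AB·A·AB·AB·AAC
    A ↦ AB
    B ↦ A
    C ↦ AAC

A->AB, B->A, C->AAC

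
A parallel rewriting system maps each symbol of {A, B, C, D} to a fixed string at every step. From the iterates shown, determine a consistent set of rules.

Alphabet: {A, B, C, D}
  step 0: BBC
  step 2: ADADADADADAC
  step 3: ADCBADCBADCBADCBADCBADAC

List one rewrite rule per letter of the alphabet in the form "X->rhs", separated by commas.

A->AD, B->AA, C->AC, D->CB

  step 2 ⇒ step 3: ADADADADADAC ⇒ AD·CB·AD·CB·AD·CB·AD·CB·AD·CB·AD·AC
    A ↦ AD
    C ↦ AC
    D ↦ CB
    B ↦ AA  (constrained at step 0)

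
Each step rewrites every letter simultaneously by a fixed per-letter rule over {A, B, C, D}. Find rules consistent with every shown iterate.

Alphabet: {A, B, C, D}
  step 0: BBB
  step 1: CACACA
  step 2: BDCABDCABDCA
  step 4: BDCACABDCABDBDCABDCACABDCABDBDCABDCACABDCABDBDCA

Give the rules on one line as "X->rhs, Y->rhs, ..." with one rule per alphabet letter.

A->CA, B->CA, C->BD, D->BD

  step 1 ⇒ step 2: CACACA ⇒ BD·CA·BD·CA·BD·CA
    A ↦ CA
    C ↦ BD
  step 0 ⇒ step 1: BBB ⇒ CA·CA·CA
    B ↦ CA
    D ↦ BD  (constrained at step 2)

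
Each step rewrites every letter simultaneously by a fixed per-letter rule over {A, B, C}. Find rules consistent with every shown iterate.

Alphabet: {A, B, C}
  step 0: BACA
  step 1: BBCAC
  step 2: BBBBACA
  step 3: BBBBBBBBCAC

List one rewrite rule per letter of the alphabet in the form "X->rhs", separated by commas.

  step 2 ⇒ step 3: BBBBACA ⇒ BB·BB·BB·BB·C·A·C
    A ↦ C
    B ↦ BB
    C ↦ A

A->C, B->BB, C->A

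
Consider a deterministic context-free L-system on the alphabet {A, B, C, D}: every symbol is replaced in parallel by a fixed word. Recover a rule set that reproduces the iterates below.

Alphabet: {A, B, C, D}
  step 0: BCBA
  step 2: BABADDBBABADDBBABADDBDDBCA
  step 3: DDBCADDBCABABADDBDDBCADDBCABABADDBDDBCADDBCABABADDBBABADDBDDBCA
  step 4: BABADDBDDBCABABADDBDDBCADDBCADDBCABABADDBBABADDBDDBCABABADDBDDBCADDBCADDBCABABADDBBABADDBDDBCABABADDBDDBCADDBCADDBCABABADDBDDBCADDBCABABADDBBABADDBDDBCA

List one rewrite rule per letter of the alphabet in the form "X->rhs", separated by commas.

  step 3 ⇒ step 4: DDBCADDBCABABADDBDDBCADDBCABABADDBDDBCADDBCABABADDBBABADDBDDBCA ⇒ BA·BA·DDB·DDB·CA·BA·BA·DDB·DDB·CA·DDB·CA·DDB·CA·BA·BA·DDB·BA·BA·DDB·DDB·CA·BA·BA·DDB·DDB·CA·DDB·CA·DDB·CA·BA·BA·DDB·BA·BA·DDB·DDB·CA·BA·BA·DDB·DDB·CA·DDB·CA·DDB·CA·BA·BA·DDB·DDB·CA·DDB·CA·BA·BA·DDB·BA·BA·DDB·DDB·CA
    A ↦ CA
    B ↦ DDB
    C ↦ DDB
    D ↦ BA

A->CA, B->DDB, C->DDB, D->BA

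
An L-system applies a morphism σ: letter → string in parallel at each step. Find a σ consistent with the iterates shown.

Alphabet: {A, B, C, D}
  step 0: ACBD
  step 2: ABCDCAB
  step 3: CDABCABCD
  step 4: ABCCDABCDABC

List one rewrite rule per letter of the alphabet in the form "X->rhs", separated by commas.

  step 3 ⇒ step 4: CDABCABCD ⇒ AB·C·C·D·AB·C·D·AB·C
    A ↦ C
    B ↦ D
    C ↦ AB
    D ↦ C

A->C, B->D, C->AB, D->C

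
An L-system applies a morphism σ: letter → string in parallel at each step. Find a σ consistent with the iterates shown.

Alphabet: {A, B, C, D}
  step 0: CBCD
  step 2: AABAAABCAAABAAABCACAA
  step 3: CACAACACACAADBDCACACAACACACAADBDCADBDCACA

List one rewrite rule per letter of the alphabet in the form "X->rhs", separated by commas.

A->CA, B->A, C->DBD, D->AAB

  step 2 ⇒ step 3: AABAAABCAAABAAABCACAA ⇒ CA·CA·A·CA·CA·CA·A·DBD·CA·CA·CA·A·CA·CA·CA·A·DBD·CA·DBD·CA·CA
    A ↦ CA
    B ↦ A
    C ↦ DBD
    D ↦ AAB  (constrained at step 0)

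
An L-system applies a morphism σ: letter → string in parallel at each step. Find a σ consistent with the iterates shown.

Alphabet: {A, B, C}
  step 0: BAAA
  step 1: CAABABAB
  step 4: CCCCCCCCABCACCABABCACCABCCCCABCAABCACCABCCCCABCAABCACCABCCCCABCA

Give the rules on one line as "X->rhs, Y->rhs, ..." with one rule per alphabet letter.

A->AB, B->CA, C->CC

  step 0 ⇒ step 1: BAAA ⇒ CA·AB·AB·AB
    A ↦ AB
    B ↦ CA
    C ↦ CC  (constrained at step 1)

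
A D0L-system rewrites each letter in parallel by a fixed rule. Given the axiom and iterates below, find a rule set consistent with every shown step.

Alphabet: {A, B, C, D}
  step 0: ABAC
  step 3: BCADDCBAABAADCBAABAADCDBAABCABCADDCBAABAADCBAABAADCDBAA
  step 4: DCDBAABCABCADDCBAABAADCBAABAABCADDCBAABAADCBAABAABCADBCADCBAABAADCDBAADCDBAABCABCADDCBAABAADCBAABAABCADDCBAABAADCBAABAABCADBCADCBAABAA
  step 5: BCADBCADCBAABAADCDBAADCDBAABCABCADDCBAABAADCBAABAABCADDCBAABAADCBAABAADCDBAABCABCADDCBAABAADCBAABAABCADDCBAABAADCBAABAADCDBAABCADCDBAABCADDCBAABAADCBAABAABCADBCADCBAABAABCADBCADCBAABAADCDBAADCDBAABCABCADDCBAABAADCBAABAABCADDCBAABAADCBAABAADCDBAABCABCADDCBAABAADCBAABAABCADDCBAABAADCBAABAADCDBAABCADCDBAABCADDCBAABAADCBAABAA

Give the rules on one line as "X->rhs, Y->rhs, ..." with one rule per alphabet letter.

A->BAA, B->DC, C->D, D->BCA

  step 4 ⇒ step 5: DCDBAABCABCADDCBAABAADCBAABAABCADDCBAABAADCBAABAABCADBCADCBAABAADCDBAADCDBAABCABCADDCBAABAADCBAABAABCADDCBAABAADCBAABAABCADBCADCBAABAA ⇒ BCA·D·BCA·DC·BAA·BAA·DC·D·BAA·DC·D·BAA·BCA·BCA·D·DC·BAA·BAA·DC·BAA·BAA·BCA·D·DC·BAA·BAA·DC·BAA·BAA·DC·D·BAA·BCA·BCA·D·DC·BAA·BAA·DC·BAA·BAA·BCA·D·DC·BAA·BAA·DC·BAA·BAA·DC·D·BAA·BCA·DC·D·BAA·BCA·D·DC·BAA·BAA·DC·BAA·BAA·BCA·D·BCA·DC·BAA·BAA·BCA·D·BCA·DC·BAA·BAA·DC·D·BAA·DC·D·BAA·BCA·BCA·D·DC·BAA·BAA·DC·BAA·BAA·BCA·D·DC·BAA·BAA·DC·BAA·BAA·DC·D·BAA·BCA·BCA·D·DC·BAA·BAA·DC·BAA·BAA·BCA·D·DC·BAA·BAA·DC·BAA·BAA·DC·D·BAA·BCA·DC·D·BAA·BCA·D·DC·BAA·BAA·DC·BAA·BAA
    A ↦ BAA
    B ↦ DC
    C ↦ D
    D ↦ BCA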